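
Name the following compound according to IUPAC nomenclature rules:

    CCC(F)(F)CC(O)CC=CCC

3,3-difluorodec-7-en-5-ol

Counting along the main chain through the –OH group and the multiple bond gives 10 carbons: the parent is decane.
An alcohol (–OH) is the principal characteristic group, giving the suffix -ol.
The chain contains a C=C double bond, so the unsaturation ending is -ene.
Number the chain so that numbering from this end puts the hydroxyl group at C-5 rather than C-6.
With this numbering: the hydroxyl at C-5; the double bond between C-7 and C-8; two fluoro groups at C-3.
Putting it together: 3,3-difluorodec-7-en-5-ol.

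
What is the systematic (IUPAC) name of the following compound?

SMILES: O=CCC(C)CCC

The longest carbon chain that includes the –CHO group has 6 carbons, so the parent hydride is hexane.
The highest-priority functional group is an aldehyde (terminal –CHO), so the name ends in -al.
The numbering direction is chosen so that the aldehyde carbon is C-1 by definition.
This places a methyl group at C-3.
Putting it together: 3-methylhexanal.

3-methylhexanal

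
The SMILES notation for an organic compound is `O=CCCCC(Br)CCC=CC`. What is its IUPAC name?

5-bromodec-8-enal

Counting along the main chain through the –CHO group and the multiple bond gives 10 carbons: the parent is decane.
The highest-priority functional group is an aldehyde (terminal –CHO), so the name ends in -al.
The chain contains a C=C double bond, so the unsaturation ending is -ene.
The numbering direction is chosen so that the aldehyde carbon is C-1 by definition.
That gives the double bond between C-8 and C-9; a bromo group at C-5.
Putting it together: 5-bromodec-8-enal.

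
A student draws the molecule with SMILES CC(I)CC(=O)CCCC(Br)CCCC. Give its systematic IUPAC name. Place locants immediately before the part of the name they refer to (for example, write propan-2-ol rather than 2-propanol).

8-bromo-2-iodododecan-4-one

The longest carbon chain that includes the carbonyl has 12 carbons, so the parent hydride is dodecane.
A ketone (C=O on an internal carbon) is the principal characteristic group, giving the suffix -one.
Choose the numbering such that numbering from this end puts the carbonyl group at C-4 rather than C-9.
With this numbering: the carbonyl at C-4; a bromo group at C-8; an iodo group at C-2.
The substituents are ordered alphabetically, ignoring any di-/tri- multipliers.
Assembling the pieces gives 8-bromo-2-iodododecan-4-one.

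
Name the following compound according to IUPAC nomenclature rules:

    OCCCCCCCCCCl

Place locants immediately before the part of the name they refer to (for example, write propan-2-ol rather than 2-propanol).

9-chlorononan-1-ol

Counting along the main chain through the –OH group gives 9 carbons: the parent is nonane.
The principal characteristic group is an alcohol (–OH), named with the suffix -ol.
Choose the numbering such that numbering from this end puts the hydroxyl group at C-1 rather than C-9.
This places the hydroxyl at C-1; a chloro group at C-9.
Putting it together: 9-chlorononan-1-ol.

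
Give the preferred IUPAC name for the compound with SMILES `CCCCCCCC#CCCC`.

Counting along the main chain through the multiple bond gives 12 carbons: the parent is dodecane.
There is one C≡C triple bond, indicated by the ending -yne.
Choose the numbering such that numbering from this end puts the triple bond at C-4 rather than C-8.
This places the triple bond between C-4 and C-5.
Putting it together: dodec-4-yne.

dodec-4-yne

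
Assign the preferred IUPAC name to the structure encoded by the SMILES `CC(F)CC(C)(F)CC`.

The parent chain contains 6 carbons (hexane).
Choose the numbering such that the substituent locant set {2,4,4} is lower than {3,3,5} at the first point of difference.
That gives fluoro groups at C-2 and C-4; a methyl group at C-4.
Prefixes are listed alphabetically: fluoro, methyl.
Putting it together: 2,4-difluoro-4-methylhexane.

2,4-difluoro-4-methylhexane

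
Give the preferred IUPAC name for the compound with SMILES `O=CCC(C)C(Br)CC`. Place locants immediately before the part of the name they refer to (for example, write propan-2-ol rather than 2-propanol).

4-bromo-3-methylhexanal

The longest carbon chain that includes the –CHO group has 6 carbons, so the parent hydride is hexane.
An aldehyde (terminal –CHO) is the principal characteristic group, giving the suffix -al.
The numbering direction is chosen so that the aldehyde carbon is C-1 by definition.
That gives a bromo group at C-4; a methyl group at C-3.
Substituent prefixes are cited in alphabetical order (multiplying prefixes like di-/tri- are ignored for ordering).
Assembling the pieces gives 4-bromo-3-methylhexanal.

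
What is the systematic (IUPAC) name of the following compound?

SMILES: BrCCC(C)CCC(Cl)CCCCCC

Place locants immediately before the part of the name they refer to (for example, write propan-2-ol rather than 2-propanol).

1-bromo-6-chloro-3-methyldodecane

The longest carbon chain is 12 atoms: the parent is dodecane.
Choose the numbering such that the substituent locant set {1,3,6} is lower than {7,10,12} at the first point of difference.
This places a bromo group at C-1; a chloro group at C-6; a methyl group at C-3.
The substituents are ordered alphabetically, ignoring any di-/tri- multipliers.
The name is 1-bromo-6-chloro-3-methyldodecane.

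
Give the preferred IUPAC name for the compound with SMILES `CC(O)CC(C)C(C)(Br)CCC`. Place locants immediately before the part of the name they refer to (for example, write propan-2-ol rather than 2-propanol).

The longest carbon chain that includes the –OH group has 8 carbons, so the parent hydride is octane.
The principal characteristic group is an alcohol (–OH), named with the suffix -ol.
The numbering direction is chosen so that numbering from this end puts the hydroxyl group at C-2 rather than C-7.
That gives the hydroxyl at C-2; a bromo group at C-5; methyl groups at C-4 and C-5.
Substituent prefixes are cited in alphabetical order (multiplying prefixes like di-/tri- are ignored for ordering).
The name is 5-bromo-4,5-dimethyloctan-2-ol.

5-bromo-4,5-dimethyloctan-2-ol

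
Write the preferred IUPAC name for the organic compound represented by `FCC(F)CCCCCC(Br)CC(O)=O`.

The longest carbon chain that includes the –COOH group has 10 carbons, so the parent hydride is decane.
A carboxylic acid (terminal –COOH) is the principal characteristic group, giving the suffix -oic acid.
The numbering direction is chosen so that the carboxylic acid carbon is C-1 by definition.
With this numbering: a bromo group at C-3; fluoro groups at C-9 and C-10.
Substituent prefixes are cited in alphabetical order (multiplying prefixes like di-/tri- are ignored for ordering).
Assembling the pieces gives 3-bromo-9,10-difluorodecanoic acid.

3-bromo-9,10-difluorodecanoic acid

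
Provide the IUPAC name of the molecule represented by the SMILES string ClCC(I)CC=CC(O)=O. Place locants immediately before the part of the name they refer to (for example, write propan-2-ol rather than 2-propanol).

6-chloro-5-iodohex-2-enoic acid

The longest carbon chain that includes the –COOH group and the multiple bond has 6 carbons, so the parent hydride is hexane.
The principal characteristic group is a carboxylic acid (terminal –COOH), named with the suffix -oic acid.
The chain contains a C=C double bond, so the unsaturation ending is -ene.
Number the chain so that the carboxylic acid carbon is C-1 by definition.
That gives the double bond between C-2 and C-3; a chloro group at C-6; an iodo group at C-5.
Prefixes are listed alphabetically: chloro, iodo.
Assembling the pieces gives 6-chloro-5-iodohex-2-enoic acid.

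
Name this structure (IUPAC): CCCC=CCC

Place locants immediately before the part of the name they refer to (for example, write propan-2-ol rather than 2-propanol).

hept-3-ene

The longest chain bearing the multiple bond is 7 carbons long (heptane).
A C=C double bond in the chain gives the infix -ene-.
The numbering direction is chosen so that numbering from this end puts the double bond at C-3 rather than C-4.
With this numbering: the double bond between C-3 and C-4.
The name is hept-3-ene.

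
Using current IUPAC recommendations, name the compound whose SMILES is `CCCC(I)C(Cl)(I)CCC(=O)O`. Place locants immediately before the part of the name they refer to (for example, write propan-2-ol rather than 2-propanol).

Counting along the main chain through the –COOH group gives 8 carbons: the parent is octane.
A carboxylic acid (terminal –COOH) is the principal characteristic group, giving the suffix -oic acid.
Choose the numbering such that the carboxylic acid carbon is C-1 by definition.
With this numbering: a chloro group at C-4; iodo groups at C-4 and C-5.
Prefixes are listed alphabetically: chloro, iodo.
Putting it together: 4-chloro-4,5-diiodooctanoic acid.

4-chloro-4,5-diiodooctanoic acid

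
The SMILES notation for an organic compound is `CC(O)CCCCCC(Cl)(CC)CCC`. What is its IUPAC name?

8-chloro-8-ethylundecan-2-ol

The longest chain bearing the –OH group is 11 carbons long (undecane).
The highest-priority functional group is an alcohol (–OH), so the name ends in -ol.
The numbering direction is chosen so that numbering from this end puts the hydroxyl group at C-2 rather than C-10.
This places the hydroxyl at C-2; a chloro group at C-8; an ethyl group at C-8.
Prefixes are listed alphabetically: chloro, ethyl.
Assembling the pieces gives 8-chloro-8-ethylundecan-2-ol.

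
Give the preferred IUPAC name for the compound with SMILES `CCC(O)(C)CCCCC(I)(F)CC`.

Counting along the main chain through the –OH group gives 10 carbons: the parent is decane.
The principal characteristic group is an alcohol (–OH), named with the suffix -ol.
The numbering direction is chosen so that numbering from this end puts the hydroxyl group at C-3 rather than C-8.
This places the hydroxyl at C-3; a fluoro group at C-8; an iodo group at C-8; a methyl group at C-3.
Substituent prefixes are cited in alphabetical order (multiplying prefixes like di-/tri- are ignored for ordering).
Assembling the pieces gives 8-fluoro-8-iodo-3-methyldecan-3-ol.

8-fluoro-8-iodo-3-methyldecan-3-ol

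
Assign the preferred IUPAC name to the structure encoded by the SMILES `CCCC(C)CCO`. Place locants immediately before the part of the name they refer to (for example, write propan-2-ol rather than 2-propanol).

3-methylhexan-1-ol

The longest chain bearing the –OH group is 6 carbons long (hexane).
An alcohol (–OH) is the principal characteristic group, giving the suffix -ol.
Number the chain so that numbering from this end puts the hydroxyl group at C-1 rather than C-6.
With this numbering: the hydroxyl at C-1; a methyl group at C-3.
Assembling the pieces gives 3-methylhexan-1-ol.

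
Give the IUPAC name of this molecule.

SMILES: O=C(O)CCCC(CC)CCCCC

The longest chain bearing the –COOH group is 10 carbons long (decane).
The highest-priority functional group is a carboxylic acid (terminal –COOH), so the name ends in -oic acid.
Number the chain so that the carboxylic acid carbon is C-1 by definition.
That gives an ethyl group at C-5.
Putting it together: 5-ethyldecanoic acid.

5-ethyldecanoic acid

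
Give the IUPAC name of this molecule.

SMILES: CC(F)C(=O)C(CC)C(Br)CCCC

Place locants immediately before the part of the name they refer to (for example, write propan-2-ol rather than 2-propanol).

5-bromo-4-ethyl-2-fluorononan-3-one

Counting along the main chain through the carbonyl gives 9 carbons: the parent is nonane.
A ketone (C=O on an internal carbon) is the principal characteristic group, giving the suffix -one.
Choose the numbering such that numbering from this end puts the carbonyl group at C-3 rather than C-7.
With this numbering: the carbonyl at C-3; a bromo group at C-5; an ethyl group at C-4; a fluoro group at C-2.
Substituent prefixes are cited in alphabetical order (multiplying prefixes like di-/tri- are ignored for ordering).
Putting it together: 5-bromo-4-ethyl-2-fluorononan-3-one.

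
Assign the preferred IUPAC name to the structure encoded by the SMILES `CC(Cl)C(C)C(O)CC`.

The longest chain bearing the –OH group is 6 carbons long (hexane).
An alcohol (–OH) is the principal characteristic group, giving the suffix -ol.
Number the chain so that numbering from this end puts the hydroxyl group at C-3 rather than C-4.
With this numbering: the hydroxyl at C-3; a chloro group at C-5; a methyl group at C-4.
Prefixes are listed alphabetically: chloro, methyl.
Putting it together: 5-chloro-4-methylhexan-3-ol.

5-chloro-4-methylhexan-3-ol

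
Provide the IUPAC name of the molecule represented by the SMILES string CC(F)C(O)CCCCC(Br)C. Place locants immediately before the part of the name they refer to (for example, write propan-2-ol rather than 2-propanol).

8-bromo-2-fluorononan-3-ol

The longest chain bearing the –OH group is 9 carbons long (nonane).
The highest-priority functional group is an alcohol (–OH), so the name ends in -ol.
Number the chain so that numbering from this end puts the hydroxyl group at C-3 rather than C-7.
That gives the hydroxyl at C-3; a bromo group at C-8; a fluoro group at C-2.
The substituents are ordered alphabetically, ignoring any di-/tri- multipliers.
Assembling the pieces gives 8-bromo-2-fluorononan-3-ol.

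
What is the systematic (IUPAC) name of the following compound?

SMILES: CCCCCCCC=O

octanal

Counting along the main chain through the –CHO group gives 8 carbons: the parent is octane.
An aldehyde (terminal –CHO) is the principal characteristic group, giving the suffix -al.
Choose the numbering such that the aldehyde carbon is C-1 by definition.
Putting it together: octanal.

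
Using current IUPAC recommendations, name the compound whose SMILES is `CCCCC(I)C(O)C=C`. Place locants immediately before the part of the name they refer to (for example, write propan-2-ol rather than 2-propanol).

Counting along the main chain through the –OH group and the multiple bond gives 8 carbons: the parent is octane.
An alcohol (–OH) is the principal characteristic group, giving the suffix -ol.
The chain contains a C=C double bond, so the unsaturation ending is -ene.
The numbering direction is chosen so that numbering from this end puts the hydroxyl group at C-3 rather than C-6.
That gives the hydroxyl at C-3; the double bond between C-1 and C-2; an iodo group at C-4.
The name is 4-iodooct-1-en-3-ol.

4-iodooct-1-en-3-ol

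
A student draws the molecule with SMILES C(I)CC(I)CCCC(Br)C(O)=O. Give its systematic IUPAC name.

The longest carbon chain that includes the –COOH group has 8 carbons, so the parent hydride is octane.
A carboxylic acid (terminal –COOH) is the principal characteristic group, giving the suffix -oic acid.
The numbering direction is chosen so that the carboxylic acid carbon is C-1 by definition.
That gives a bromo group at C-2; iodo groups at C-6 and C-8.
Substituent prefixes are cited in alphabetical order (multiplying prefixes like di-/tri- are ignored for ordering).
Putting it together: 2-bromo-6,8-diiodooctanoic acid.

2-bromo-6,8-diiodooctanoic acid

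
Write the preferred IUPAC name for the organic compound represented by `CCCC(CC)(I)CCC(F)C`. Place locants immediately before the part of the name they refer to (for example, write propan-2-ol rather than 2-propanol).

The parent chain contains 8 carbons (octane).
Number the chain so that the substituent locant set {2,5,5} is lower than {4,4,7} at the first point of difference.
With this numbering: an ethyl group at C-5; a fluoro group at C-2; an iodo group at C-5.
Substituent prefixes are cited in alphabetical order (multiplying prefixes like di-/tri- are ignored for ordering).
The name is 5-ethyl-2-fluoro-5-iodooctane.

5-ethyl-2-fluoro-5-iodooctane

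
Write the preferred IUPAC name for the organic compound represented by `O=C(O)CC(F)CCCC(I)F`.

Counting along the main chain through the –COOH group gives 7 carbons: the parent is heptane.
A carboxylic acid (terminal –COOH) is the principal characteristic group, giving the suffix -oic acid.
Choose the numbering such that the carboxylic acid carbon is C-1 by definition.
With this numbering: fluoro groups at C-3 and C-7; an iodo group at C-7.
Substituent prefixes are cited in alphabetical order (multiplying prefixes like di-/tri- are ignored for ordering).
The name is 3,7-difluoro-7-iodoheptanoic acid.

3,7-difluoro-7-iodoheptanoic acid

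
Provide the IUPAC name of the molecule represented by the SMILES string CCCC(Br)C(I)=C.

3-bromo-2-iodohex-1-ene

Counting along the main chain through the multiple bond gives 6 carbons: the parent is hexane.
A C=C double bond in the chain gives the infix -ene-.
The numbering direction is chosen so that numbering from this end puts the double bond at C-1 rather than C-5.
This places the double bond between C-1 and C-2; a bromo group at C-3; an iodo group at C-2.
The substituents are ordered alphabetically, ignoring any di-/tri- multipliers.
Putting it together: 3-bromo-2-iodohex-1-ene.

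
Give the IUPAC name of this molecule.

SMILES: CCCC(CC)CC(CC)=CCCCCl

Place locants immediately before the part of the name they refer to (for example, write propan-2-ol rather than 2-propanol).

The longest carbon chain that includes the multiple bond has 10 carbons, so the parent hydride is decane.
There is one C=C double bond, indicated by the ending -ene.
Number the chain so that numbering from this end puts the double bond at C-4 rather than C-6.
That gives the double bond between C-4 and C-5; a chloro group at C-1; ethyl groups at C-5 and C-7.
The substituents are ordered alphabetically, ignoring any di-/tri- multipliers.
Putting it together: 1-chloro-5,7-diethyldec-4-ene.

1-chloro-5,7-diethyldec-4-ene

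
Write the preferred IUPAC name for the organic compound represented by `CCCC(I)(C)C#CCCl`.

1-chloro-4-iodo-4-methylhept-2-yne

Counting along the main chain through the multiple bond gives 7 carbons: the parent is heptane.
A C≡C triple bond in the chain gives the infix -yne-.
The numbering direction is chosen so that numbering from this end puts the triple bond at C-2 rather than C-5.
With this numbering: the triple bond between C-2 and C-3; a chloro group at C-1; an iodo group at C-4; a methyl group at C-4.
Prefixes are listed alphabetically: chloro, iodo, methyl.
Assembling the pieces gives 1-chloro-4-iodo-4-methylhept-2-yne.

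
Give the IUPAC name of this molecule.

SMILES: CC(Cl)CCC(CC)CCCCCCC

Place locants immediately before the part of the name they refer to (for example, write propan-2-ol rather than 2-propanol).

The longest continuous carbon chain has 12 atoms, so the parent hydride is dodecane.
Number the chain so that the substituent locant set {2,5} is lower than {8,11} at the first point of difference.
With this numbering: a chloro group at C-2; an ethyl group at C-5.
Prefixes are listed alphabetically: chloro, ethyl.
Assembling the pieces gives 2-chloro-5-ethyldodecane.

2-chloro-5-ethyldodecane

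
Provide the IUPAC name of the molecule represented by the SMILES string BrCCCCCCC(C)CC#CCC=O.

12-bromo-6-methyldodec-3-ynal

The longest chain bearing the –CHO group and the multiple bond is 12 carbons long (dodecane).
The highest-priority functional group is an aldehyde (terminal –CHO), so the name ends in -al.
A C≡C triple bond in the chain gives the infix -yne-.
The numbering direction is chosen so that the aldehyde carbon is C-1 by definition.
This places the triple bond between C-3 and C-4; a bromo group at C-12; a methyl group at C-6.
Substituent prefixes are cited in alphabetical order (multiplying prefixes like di-/tri- are ignored for ordering).
Assembling the pieces gives 12-bromo-6-methyldodec-3-ynal.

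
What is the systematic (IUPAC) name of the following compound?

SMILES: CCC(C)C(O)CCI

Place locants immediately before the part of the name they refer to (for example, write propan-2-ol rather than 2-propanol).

1-iodo-4-methylhexan-3-ol

The longest chain bearing the –OH group is 6 carbons long (hexane).
The principal characteristic group is an alcohol (–OH), named with the suffix -ol.
Choose the numbering such that numbering from this end puts the hydroxyl group at C-3 rather than C-4.
This places the hydroxyl at C-3; an iodo group at C-1; a methyl group at C-4.
Substituent prefixes are cited in alphabetical order (multiplying prefixes like di-/tri- are ignored for ordering).
The name is 1-iodo-4-methylhexan-3-ol.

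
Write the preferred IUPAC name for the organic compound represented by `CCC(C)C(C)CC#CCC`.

The longest carbon chain that includes the multiple bond has 9 carbons, so the parent hydride is nonane.
The chain contains a C≡C triple bond, so the unsaturation ending is -yne.
Number the chain so that numbering from this end puts the triple bond at C-3 rather than C-6.
That gives the triple bond between C-3 and C-4; methyl groups at C-6 and C-7.
The name is 6,7-dimethylnon-3-yne.

6,7-dimethylnon-3-yne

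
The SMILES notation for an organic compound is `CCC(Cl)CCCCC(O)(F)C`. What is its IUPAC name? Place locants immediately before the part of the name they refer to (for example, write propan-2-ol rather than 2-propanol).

Counting along the main chain through the –OH group gives 9 carbons: the parent is nonane.
The highest-priority functional group is an alcohol (–OH), so the name ends in -ol.
The numbering direction is chosen so that numbering from this end puts the hydroxyl group at C-2 rather than C-8.
That gives the hydroxyl at C-2; a chloro group at C-7; a fluoro group at C-2.
Substituent prefixes are cited in alphabetical order (multiplying prefixes like di-/tri- are ignored for ordering).
Putting it together: 7-chloro-2-fluorononan-2-ol.

7-chloro-2-fluorononan-2-ol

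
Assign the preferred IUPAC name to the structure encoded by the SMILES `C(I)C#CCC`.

The longest chain bearing the multiple bond is 5 carbons long (pentane).
There is one C≡C triple bond, indicated by the ending -yne.
Number the chain so that numbering from this end puts the triple bond at C-2 rather than C-3.
With this numbering: the triple bond between C-2 and C-3; an iodo group at C-1.
Assembling the pieces gives 1-iodopent-2-yne.

1-iodopent-2-yne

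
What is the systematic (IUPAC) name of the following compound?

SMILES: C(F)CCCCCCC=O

8-fluorooctanal

Counting along the main chain through the –CHO group gives 8 carbons: the parent is octane.
An aldehyde (terminal –CHO) is the principal characteristic group, giving the suffix -al.
Choose the numbering such that the aldehyde carbon is C-1 by definition.
With this numbering: a fluoro group at C-8.
Assembling the pieces gives 8-fluorooctanal.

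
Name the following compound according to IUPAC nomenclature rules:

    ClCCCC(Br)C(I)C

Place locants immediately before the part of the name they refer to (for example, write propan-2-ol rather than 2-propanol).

The longest continuous carbon chain has 6 atoms, so the parent hydride is hexane.
Number the chain so that the substituent locant set {1,4,5} is lower than {2,3,6} at the first point of difference.
This places a bromo group at C-4; a chloro group at C-1; an iodo group at C-5.
Substituent prefixes are cited in alphabetical order (multiplying prefixes like di-/tri- are ignored for ordering).
Assembling the pieces gives 4-bromo-1-chloro-5-iodohexane.

4-bromo-1-chloro-5-iodohexane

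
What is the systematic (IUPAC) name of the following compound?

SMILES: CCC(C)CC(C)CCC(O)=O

4,6-dimethyloctanoic acid

Counting along the main chain through the –COOH group gives 8 carbons: the parent is octane.
The highest-priority functional group is a carboxylic acid (terminal –COOH), so the name ends in -oic acid.
Choose the numbering such that the carboxylic acid carbon is C-1 by definition.
That gives methyl groups at C-4 and C-6.
Assembling the pieces gives 4,6-dimethyloctanoic acid.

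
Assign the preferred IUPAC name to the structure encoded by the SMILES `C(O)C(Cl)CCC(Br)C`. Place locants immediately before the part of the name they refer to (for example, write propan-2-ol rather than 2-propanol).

5-bromo-2-chlorohexan-1-ol

The longest chain bearing the –OH group is 6 carbons long (hexane).
The highest-priority functional group is an alcohol (–OH), so the name ends in -ol.
Number the chain so that numbering from this end puts the hydroxyl group at C-1 rather than C-6.
With this numbering: the hydroxyl at C-1; a bromo group at C-5; a chloro group at C-2.
The substituents are ordered alphabetically, ignoring any di-/tri- multipliers.
Putting it together: 5-bromo-2-chlorohexan-1-ol.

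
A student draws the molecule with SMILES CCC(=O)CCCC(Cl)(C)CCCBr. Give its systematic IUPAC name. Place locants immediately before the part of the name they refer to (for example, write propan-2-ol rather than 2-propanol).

10-bromo-7-chloro-7-methyldecan-3-one

The longest chain bearing the carbonyl is 10 carbons long (decane).
The principal characteristic group is a ketone (C=O on an internal carbon), named with the suffix -one.
Number the chain so that numbering from this end puts the carbonyl group at C-3 rather than C-8.
With this numbering: the carbonyl at C-3; a bromo group at C-10; a chloro group at C-7; a methyl group at C-7.
The substituents are ordered alphabetically, ignoring any di-/tri- multipliers.
Assembling the pieces gives 10-bromo-7-chloro-7-methyldecan-3-one.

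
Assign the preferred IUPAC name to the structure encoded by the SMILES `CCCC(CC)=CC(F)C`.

The longest chain bearing the multiple bond is 7 carbons long (heptane).
There is one C=C double bond, indicated by the ending -ene.
Choose the numbering such that numbering from this end puts the double bond at C-3 rather than C-4.
That gives the double bond between C-3 and C-4; an ethyl group at C-4; a fluoro group at C-2.
Substituent prefixes are cited in alphabetical order (multiplying prefixes like di-/tri- are ignored for ordering).
Assembling the pieces gives 4-ethyl-2-fluorohept-3-ene.

4-ethyl-2-fluorohept-3-ene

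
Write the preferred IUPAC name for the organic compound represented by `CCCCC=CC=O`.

hept-2-enal

The longest chain bearing the –CHO group and the multiple bond is 7 carbons long (heptane).
An aldehyde (terminal –CHO) is the principal characteristic group, giving the suffix -al.
There is one C=C double bond, indicated by the ending -ene.
Number the chain so that the aldehyde carbon is C-1 by definition.
With this numbering: the double bond between C-2 and C-3.
The name is hept-2-enal.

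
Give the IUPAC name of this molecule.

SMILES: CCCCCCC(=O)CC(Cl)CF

2-chloro-1-fluorodecan-4-one

The longest chain bearing the carbonyl is 10 carbons long (decane).
The highest-priority functional group is a ketone (C=O on an internal carbon), so the name ends in -one.
Number the chain so that numbering from this end puts the carbonyl group at C-4 rather than C-7.
That gives the carbonyl at C-4; a chloro group at C-2; a fluoro group at C-1.
Substituent prefixes are cited in alphabetical order (multiplying prefixes like di-/tri- are ignored for ordering).
Assembling the pieces gives 2-chloro-1-fluorodecan-4-one.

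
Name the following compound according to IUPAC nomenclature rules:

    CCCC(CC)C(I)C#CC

5-ethyl-4-iodooct-2-yne

The longest carbon chain that includes the multiple bond has 8 carbons, so the parent hydride is octane.
The chain contains a C≡C triple bond, so the unsaturation ending is -yne.
Choose the numbering such that numbering from this end puts the triple bond at C-2 rather than C-6.
That gives the triple bond between C-2 and C-3; an ethyl group at C-5; an iodo group at C-4.
Prefixes are listed alphabetically: ethyl, iodo.
Putting it together: 5-ethyl-4-iodooct-2-yne.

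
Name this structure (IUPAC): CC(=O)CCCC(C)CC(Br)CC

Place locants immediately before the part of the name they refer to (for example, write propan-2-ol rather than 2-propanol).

8-bromo-6-methyldecan-2-one

The longest carbon chain that includes the carbonyl has 10 carbons, so the parent hydride is decane.
The principal characteristic group is a ketone (C=O on an internal carbon), named with the suffix -one.
Number the chain so that numbering from this end puts the carbonyl group at C-2 rather than C-9.
That gives the carbonyl at C-2; a bromo group at C-8; a methyl group at C-6.
Prefixes are listed alphabetically: bromo, methyl.
Assembling the pieces gives 8-bromo-6-methyldecan-2-one.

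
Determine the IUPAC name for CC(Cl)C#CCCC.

2-chlorohept-3-yne

The longest carbon chain that includes the multiple bond has 7 carbons, so the parent hydride is heptane.
There is one C≡C triple bond, indicated by the ending -yne.
Choose the numbering such that numbering from this end puts the triple bond at C-3 rather than C-4.
This places the triple bond between C-3 and C-4; a chloro group at C-2.
The name is 2-chlorohept-3-yne.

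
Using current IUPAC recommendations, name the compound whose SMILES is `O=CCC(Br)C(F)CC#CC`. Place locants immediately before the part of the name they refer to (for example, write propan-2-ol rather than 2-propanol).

3-bromo-4-fluorooct-6-ynal

Counting along the main chain through the –CHO group and the multiple bond gives 8 carbons: the parent is octane.
The principal characteristic group is an aldehyde (terminal –CHO), named with the suffix -al.
A C≡C triple bond in the chain gives the infix -yne-.
The numbering direction is chosen so that the aldehyde carbon is C-1 by definition.
This places the triple bond between C-6 and C-7; a bromo group at C-3; a fluoro group at C-4.
The substituents are ordered alphabetically, ignoring any di-/tri- multipliers.
Assembling the pieces gives 3-bromo-4-fluorooct-6-ynal.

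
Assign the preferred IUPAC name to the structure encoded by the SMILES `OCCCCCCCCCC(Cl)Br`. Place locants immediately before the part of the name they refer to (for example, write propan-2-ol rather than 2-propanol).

Counting along the main chain through the –OH group gives 10 carbons: the parent is decane.
An alcohol (–OH) is the principal characteristic group, giving the suffix -ol.
Choose the numbering such that numbering from this end puts the hydroxyl group at C-1 rather than C-10.
That gives the hydroxyl at C-1; a bromo group at C-10; a chloro group at C-10.
Substituent prefixes are cited in alphabetical order (multiplying prefixes like di-/tri- are ignored for ordering).
Assembling the pieces gives 10-bromo-10-chlorodecan-1-ol.

10-bromo-10-chlorodecan-1-ol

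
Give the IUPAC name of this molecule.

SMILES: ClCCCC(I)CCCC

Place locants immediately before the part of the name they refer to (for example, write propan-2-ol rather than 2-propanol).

The longest continuous carbon chain has 8 atoms, so the parent hydride is octane.
The numbering direction is chosen so that the substituent locant set {1,4} is lower than {5,8} at the first point of difference.
That gives a chloro group at C-1; an iodo group at C-4.
The substituents are ordered alphabetically, ignoring any di-/tri- multipliers.
Assembling the pieces gives 1-chloro-4-iodooctane.

1-chloro-4-iodooctane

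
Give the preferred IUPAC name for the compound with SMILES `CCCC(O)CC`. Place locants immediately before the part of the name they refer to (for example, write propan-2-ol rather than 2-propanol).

The longest carbon chain that includes the –OH group has 6 carbons, so the parent hydride is hexane.
The highest-priority functional group is an alcohol (–OH), so the name ends in -ol.
The numbering direction is chosen so that numbering from this end puts the hydroxyl group at C-3 rather than C-4.
With this numbering: the hydroxyl at C-3.
Putting it together: hexan-3-ol.

hexan-3-ol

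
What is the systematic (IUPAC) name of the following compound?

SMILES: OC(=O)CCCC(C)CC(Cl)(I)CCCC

The longest carbon chain that includes the –COOH group has 11 carbons, so the parent hydride is undecane.
The highest-priority functional group is a carboxylic acid (terminal –COOH), so the name ends in -oic acid.
The numbering direction is chosen so that the carboxylic acid carbon is C-1 by definition.
That gives a chloro group at C-7; an iodo group at C-7; a methyl group at C-5.
The substituents are ordered alphabetically, ignoring any di-/tri- multipliers.
Assembling the pieces gives 7-chloro-7-iodo-5-methylundecanoic acid.

7-chloro-7-iodo-5-methylundecanoic acid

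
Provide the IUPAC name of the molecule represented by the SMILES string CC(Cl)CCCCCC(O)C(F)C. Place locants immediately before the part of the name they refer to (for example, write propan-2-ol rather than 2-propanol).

9-chloro-2-fluorodecan-3-ol

Counting along the main chain through the –OH group gives 10 carbons: the parent is decane.
The highest-priority functional group is an alcohol (–OH), so the name ends in -ol.
The numbering direction is chosen so that numbering from this end puts the hydroxyl group at C-3 rather than C-8.
With this numbering: the hydroxyl at C-3; a chloro group at C-9; a fluoro group at C-2.
Prefixes are listed alphabetically: chloro, fluoro.
The name is 9-chloro-2-fluorodecan-3-ol.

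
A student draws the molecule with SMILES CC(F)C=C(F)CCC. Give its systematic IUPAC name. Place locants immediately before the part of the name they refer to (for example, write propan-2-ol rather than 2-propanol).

Counting along the main chain through the multiple bond gives 7 carbons: the parent is heptane.
There is one C=C double bond, indicated by the ending -ene.
Choose the numbering such that numbering from this end puts the double bond at C-3 rather than C-4.
With this numbering: the double bond between C-3 and C-4; fluoro groups at C-2 and C-4.
The name is 2,4-difluorohept-3-ene.

2,4-difluorohept-3-ene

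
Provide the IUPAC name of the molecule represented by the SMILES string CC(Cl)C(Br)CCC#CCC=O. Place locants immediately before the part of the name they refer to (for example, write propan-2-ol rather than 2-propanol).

Counting along the main chain through the –CHO group and the multiple bond gives 9 carbons: the parent is nonane.
The principal characteristic group is an aldehyde (terminal –CHO), named with the suffix -al.
There is one C≡C triple bond, indicated by the ending -yne.
Number the chain so that the aldehyde carbon is C-1 by definition.
That gives the triple bond between C-3 and C-4; a bromo group at C-7; a chloro group at C-8.
The substituents are ordered alphabetically, ignoring any di-/tri- multipliers.
The name is 7-bromo-8-chloronon-3-ynal.

7-bromo-8-chloronon-3-ynal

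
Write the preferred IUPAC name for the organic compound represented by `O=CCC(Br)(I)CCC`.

3-bromo-3-iodohexanal

Counting along the main chain through the –CHO group gives 6 carbons: the parent is hexane.
The principal characteristic group is an aldehyde (terminal –CHO), named with the suffix -al.
Number the chain so that the aldehyde carbon is C-1 by definition.
That gives a bromo group at C-3; an iodo group at C-3.
Substituent prefixes are cited in alphabetical order (multiplying prefixes like di-/tri- are ignored for ordering).
The name is 3-bromo-3-iodohexanal.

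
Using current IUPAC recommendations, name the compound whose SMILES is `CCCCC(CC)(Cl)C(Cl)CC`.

The longest carbon chain is 8 atoms: the parent is octane.
The numbering direction is chosen so that the substituent locant set {3,4,4} is lower than {5,5,6} at the first point of difference.
This places chloro groups at C-3 and C-4; an ethyl group at C-4.
The substituents are ordered alphabetically, ignoring any di-/tri- multipliers.
Assembling the pieces gives 3,4-dichloro-4-ethyloctane.

3,4-dichloro-4-ethyloctane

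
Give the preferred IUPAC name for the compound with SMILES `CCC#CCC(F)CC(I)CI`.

6-fluoro-8,9-diiodonon-3-yne

The longest chain bearing the multiple bond is 9 carbons long (nonane).
The chain contains a C≡C triple bond, so the unsaturation ending is -yne.
Number the chain so that numbering from this end puts the triple bond at C-3 rather than C-6.
This places the triple bond between C-3 and C-4; a fluoro group at C-6; iodo groups at C-8 and C-9.
The substituents are ordered alphabetically, ignoring any di-/tri- multipliers.
The name is 6-fluoro-8,9-diiodonon-3-yne.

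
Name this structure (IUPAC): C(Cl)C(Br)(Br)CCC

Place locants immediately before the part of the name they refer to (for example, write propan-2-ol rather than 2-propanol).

2,2-dibromo-1-chloropentane

The longest continuous carbon chain has 5 atoms, so the parent hydride is pentane.
Number the chain so that the substituent locant set {1,2,2} is lower than {4,4,5} at the first point of difference.
That gives two bromo groups at C-2; a chloro group at C-1.
The substituents are ordered alphabetically, ignoring any di-/tri- multipliers.
The name is 2,2-dibromo-1-chloropentane.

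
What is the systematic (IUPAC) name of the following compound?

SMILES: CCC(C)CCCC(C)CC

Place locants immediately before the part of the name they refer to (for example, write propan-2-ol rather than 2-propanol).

The parent chain contains 9 carbons (nonane).
The molecule is symmetric, so either numbering direction gives the same locants.
This places methyl groups at C-3 and C-7.
Assembling the pieces gives 3,7-dimethylnonane.

3,7-dimethylnonane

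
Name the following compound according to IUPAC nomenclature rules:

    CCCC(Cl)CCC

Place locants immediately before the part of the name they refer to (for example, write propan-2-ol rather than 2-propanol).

4-chloroheptane

The longest carbon chain is 7 atoms: the parent is heptane.
Numbering from either end gives identical locants here.
That gives a chloro group at C-4.
Putting it together: 4-chloroheptane.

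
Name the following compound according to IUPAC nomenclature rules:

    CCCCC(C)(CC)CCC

4-ethyl-4-methyloctane

The parent chain contains 8 carbons (octane).
The numbering direction is chosen so that the substituent locant set {4,4} is lower than {5,5} at the first point of difference.
This places an ethyl group at C-4; a methyl group at C-4.
Substituent prefixes are cited in alphabetical order (multiplying prefixes like di-/tri- are ignored for ordering).
Assembling the pieces gives 4-ethyl-4-methyloctane.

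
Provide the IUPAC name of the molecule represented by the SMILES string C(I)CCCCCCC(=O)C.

Counting along the main chain through the carbonyl gives 9 carbons: the parent is nonane.
A ketone (C=O on an internal carbon) is the principal characteristic group, giving the suffix -one.
Choose the numbering such that numbering from this end puts the carbonyl group at C-2 rather than C-8.
That gives the carbonyl at C-2; an iodo group at C-9.
Assembling the pieces gives 9-iodononan-2-one.

9-iodononan-2-one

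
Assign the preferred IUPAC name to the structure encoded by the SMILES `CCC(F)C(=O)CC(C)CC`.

Counting along the main chain through the carbonyl gives 8 carbons: the parent is octane.
The highest-priority functional group is a ketone (C=O on an internal carbon), so the name ends in -one.
Number the chain so that numbering from this end puts the carbonyl group at C-4 rather than C-5.
This places the carbonyl at C-4; a fluoro group at C-3; a methyl group at C-6.
Prefixes are listed alphabetically: fluoro, methyl.
Assembling the pieces gives 3-fluoro-6-methyloctan-4-one.

3-fluoro-6-methyloctan-4-one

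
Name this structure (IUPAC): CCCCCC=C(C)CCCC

Counting along the main chain through the multiple bond gives 11 carbons: the parent is undecane.
There is one C=C double bond, indicated by the ending -ene.
Number the chain so that numbering from this end puts the double bond at C-5 rather than C-6.
With this numbering: the double bond between C-5 and C-6; a methyl group at C-5.
Assembling the pieces gives 5-methylundec-5-ene.

5-methylundec-5-ene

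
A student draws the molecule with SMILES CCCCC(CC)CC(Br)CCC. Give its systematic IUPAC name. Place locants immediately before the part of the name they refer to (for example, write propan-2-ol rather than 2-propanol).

4-bromo-6-ethyldecane

The parent chain contains 10 carbons (decane).
Choose the numbering such that the substituent locant set {4,6} is lower than {5,7} at the first point of difference.
That gives a bromo group at C-4; an ethyl group at C-6.
The substituents are ordered alphabetically, ignoring any di-/tri- multipliers.
Putting it together: 4-bromo-6-ethyldecane.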